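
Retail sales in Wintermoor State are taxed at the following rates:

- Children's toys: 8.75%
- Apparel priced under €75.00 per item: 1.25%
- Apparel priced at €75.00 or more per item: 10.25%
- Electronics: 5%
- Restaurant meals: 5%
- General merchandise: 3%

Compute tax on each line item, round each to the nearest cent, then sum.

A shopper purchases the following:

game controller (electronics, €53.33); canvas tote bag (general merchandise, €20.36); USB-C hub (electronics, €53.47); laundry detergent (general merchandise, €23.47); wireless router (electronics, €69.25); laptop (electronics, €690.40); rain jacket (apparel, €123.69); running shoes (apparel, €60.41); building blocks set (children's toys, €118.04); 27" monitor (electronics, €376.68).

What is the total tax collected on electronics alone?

€62.15

Game controller €53.33: electronics → 5% → €2.67
USB-C hub €53.47: electronics → 5% → €2.67
Wireless router €69.25: electronics → 5% → €3.46
Laptop €690.40: electronics → 5% → €34.52
27" monitor €376.68: electronics → 5% → €18.83
Tax on electronics = €2.67 + €2.67 + €3.46 + €34.52 + €18.83 = €62.15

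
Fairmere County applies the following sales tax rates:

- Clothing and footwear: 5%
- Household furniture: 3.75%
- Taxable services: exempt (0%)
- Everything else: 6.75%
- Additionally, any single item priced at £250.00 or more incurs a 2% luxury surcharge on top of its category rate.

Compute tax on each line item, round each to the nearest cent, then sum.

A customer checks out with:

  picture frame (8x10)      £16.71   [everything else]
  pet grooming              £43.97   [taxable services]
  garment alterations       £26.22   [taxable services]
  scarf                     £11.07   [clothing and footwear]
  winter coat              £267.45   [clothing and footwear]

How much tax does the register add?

Picture frame (8x10) £16.71: everything else → 6.75% → £1.13
Pet grooming £43.97: taxable services → 0% → £0.00
Garment alterations £26.22: taxable services → 0% → £0.00
Scarf £11.07: clothing and footwear → 5% → £0.55
Winter coat £267.45: clothing and footwear → 5% + 2% surcharge = 7% → £18.72
Total tax = £1.13 + £0.55 + £18.72 = £20.40

£20.40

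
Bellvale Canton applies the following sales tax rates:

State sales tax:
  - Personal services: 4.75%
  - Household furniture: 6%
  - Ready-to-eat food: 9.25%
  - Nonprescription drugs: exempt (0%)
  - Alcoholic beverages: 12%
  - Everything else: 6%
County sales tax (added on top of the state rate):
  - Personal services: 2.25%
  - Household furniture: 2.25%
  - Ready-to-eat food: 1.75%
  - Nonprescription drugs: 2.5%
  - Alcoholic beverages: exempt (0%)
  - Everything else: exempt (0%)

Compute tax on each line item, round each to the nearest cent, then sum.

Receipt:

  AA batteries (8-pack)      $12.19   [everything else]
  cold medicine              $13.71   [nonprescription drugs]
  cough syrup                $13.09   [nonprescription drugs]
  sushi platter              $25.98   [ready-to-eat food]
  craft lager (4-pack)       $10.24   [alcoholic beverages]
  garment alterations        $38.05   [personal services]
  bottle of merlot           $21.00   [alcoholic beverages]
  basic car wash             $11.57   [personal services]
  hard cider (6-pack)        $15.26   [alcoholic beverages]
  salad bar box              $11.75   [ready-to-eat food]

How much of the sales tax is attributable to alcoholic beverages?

$5.58

Craft lager (4-pack) $10.24: alcoholic beverages → 12% + 0% county = 12% → $1.23
Bottle of merlot $21.00: alcoholic beverages → 12% + 0% county = 12% → $2.52
Hard cider (6-pack) $15.26: alcoholic beverages → 12% + 0% county = 12% → $1.83
Tax on alcoholic beverages = $1.23 + $2.52 + $1.83 = $5.58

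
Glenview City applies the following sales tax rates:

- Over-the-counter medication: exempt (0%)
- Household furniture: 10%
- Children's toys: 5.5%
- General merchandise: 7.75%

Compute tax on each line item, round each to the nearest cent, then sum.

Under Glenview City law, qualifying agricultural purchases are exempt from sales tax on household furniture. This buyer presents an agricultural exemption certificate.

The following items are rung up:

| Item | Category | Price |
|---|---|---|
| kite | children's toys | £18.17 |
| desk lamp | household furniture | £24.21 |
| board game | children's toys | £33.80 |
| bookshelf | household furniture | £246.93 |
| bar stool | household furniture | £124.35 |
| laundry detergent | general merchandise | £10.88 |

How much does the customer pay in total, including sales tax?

Kite £18.17: children's toys → 5.5% → £1.00
Desk lamp £24.21: household furniture, buyer-exempt → 0% → £0.00
Board game £33.80: children's toys → 5.5% → £1.86
Bookshelf £246.93: household furniture, buyer-exempt → 0% → £0.00
Bar stool £124.35: household furniture, buyer-exempt → 0% → £0.00
Laundry detergent £10.88: general merchandise → 7.75% → £0.84
Subtotal = £458.34; tax = £3.70; total due = £462.04

£462.04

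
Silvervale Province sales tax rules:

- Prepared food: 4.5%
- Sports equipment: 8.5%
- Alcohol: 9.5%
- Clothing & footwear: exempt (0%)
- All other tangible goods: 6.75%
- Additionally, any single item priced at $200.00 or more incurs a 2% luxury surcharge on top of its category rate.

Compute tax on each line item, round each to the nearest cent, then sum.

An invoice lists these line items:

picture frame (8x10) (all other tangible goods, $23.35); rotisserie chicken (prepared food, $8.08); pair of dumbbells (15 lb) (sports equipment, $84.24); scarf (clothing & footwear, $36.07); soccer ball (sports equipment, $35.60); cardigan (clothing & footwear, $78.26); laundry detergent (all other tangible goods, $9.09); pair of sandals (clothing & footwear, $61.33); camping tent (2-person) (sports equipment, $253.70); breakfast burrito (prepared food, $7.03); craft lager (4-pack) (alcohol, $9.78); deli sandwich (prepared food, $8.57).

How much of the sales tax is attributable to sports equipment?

$36.83

Pair of dumbbells (15 lb) $84.24: sports equipment → 8.5% → $7.16
Soccer ball $35.60: sports equipment → 8.5% → $3.03
Camping tent (2-person) $253.70: sports equipment → 8.5% + 2% surcharge = 10.5% → $26.64
Tax on sports equipment = $7.16 + $3.03 + $26.64 = $36.83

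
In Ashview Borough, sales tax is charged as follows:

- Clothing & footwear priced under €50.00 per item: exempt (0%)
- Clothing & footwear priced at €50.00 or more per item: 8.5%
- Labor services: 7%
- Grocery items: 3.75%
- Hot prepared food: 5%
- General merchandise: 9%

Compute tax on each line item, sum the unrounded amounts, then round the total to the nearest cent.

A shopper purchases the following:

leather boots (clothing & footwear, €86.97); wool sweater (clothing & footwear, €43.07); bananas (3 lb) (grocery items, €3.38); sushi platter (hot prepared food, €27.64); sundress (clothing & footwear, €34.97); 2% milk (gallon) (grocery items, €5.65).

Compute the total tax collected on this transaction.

Leather boots €86.97: clothing & footwear, €50.00 or more → 8.5% → €7.39245
Wool sweater €43.07: clothing & footwear, under €50.00 → 0% → €0.00
Bananas (3 lb) €3.38: grocery items → 3.75% → €0.12675
Sushi platter €27.64: hot prepared food → 5% → €1.382
Sundress €34.97: clothing & footwear, under €50.00 → 0% → €0.00
2% milk (gallon) €5.65: grocery items → 3.75% → €0.211875
Unrounded tax sum = €9.113075 → €9.11

€9.11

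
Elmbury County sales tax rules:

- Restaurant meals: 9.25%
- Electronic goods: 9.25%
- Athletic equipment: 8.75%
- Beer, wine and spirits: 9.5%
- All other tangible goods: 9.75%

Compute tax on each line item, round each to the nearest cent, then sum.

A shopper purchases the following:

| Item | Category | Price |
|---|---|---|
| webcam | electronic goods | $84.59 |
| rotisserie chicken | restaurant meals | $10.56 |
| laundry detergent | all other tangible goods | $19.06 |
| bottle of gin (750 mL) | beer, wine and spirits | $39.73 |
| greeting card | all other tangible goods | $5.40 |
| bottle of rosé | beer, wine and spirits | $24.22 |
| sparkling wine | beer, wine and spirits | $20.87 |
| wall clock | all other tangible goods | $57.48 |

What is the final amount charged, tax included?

Webcam $84.59: electronic goods → 9.25% → $7.82
Rotisserie chicken $10.56: restaurant meals → 9.25% → $0.98
Laundry detergent $19.06: all other tangible goods → 9.75% → $1.86
Bottle of gin (750 mL) $39.73: beer, wine and spirits → 9.5% → $3.77
Greeting card $5.40: all other tangible goods → 9.75% → $0.53
Bottle of rosé $24.22: beer, wine and spirits → 9.5% → $2.30
Sparkling wine $20.87: beer, wine and spirits → 9.5% → $1.98
Wall clock $57.48: all other tangible goods → 9.75% → $5.60
Subtotal = $261.91; tax = $24.84; total due = $286.75

$286.75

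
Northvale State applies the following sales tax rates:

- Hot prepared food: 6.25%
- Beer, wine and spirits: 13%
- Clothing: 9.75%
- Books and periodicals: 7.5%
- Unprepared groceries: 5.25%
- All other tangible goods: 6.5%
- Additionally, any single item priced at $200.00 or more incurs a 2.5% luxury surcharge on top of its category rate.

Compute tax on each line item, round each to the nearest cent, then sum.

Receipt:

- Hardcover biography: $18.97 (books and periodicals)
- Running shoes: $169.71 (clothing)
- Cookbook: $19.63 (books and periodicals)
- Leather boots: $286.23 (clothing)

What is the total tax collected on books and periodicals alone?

$2.89

Hardcover biography $18.97: books and periodicals → 7.5% → $1.42
Cookbook $19.63: books and periodicals → 7.5% → $1.47
Tax on books and periodicals = $1.42 + $1.47 = $2.89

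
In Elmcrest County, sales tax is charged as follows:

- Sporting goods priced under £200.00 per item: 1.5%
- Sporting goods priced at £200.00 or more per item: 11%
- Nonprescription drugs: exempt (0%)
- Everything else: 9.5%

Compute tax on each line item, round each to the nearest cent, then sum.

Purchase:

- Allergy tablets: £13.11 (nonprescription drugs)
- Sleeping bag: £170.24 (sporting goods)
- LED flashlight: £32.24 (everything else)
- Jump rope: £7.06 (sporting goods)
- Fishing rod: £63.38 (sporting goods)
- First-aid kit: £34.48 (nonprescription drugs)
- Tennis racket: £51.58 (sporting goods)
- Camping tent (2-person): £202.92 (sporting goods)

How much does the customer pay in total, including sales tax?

£604.77

Allergy tablets £13.11: nonprescription drugs → 0% → £0.00
Sleeping bag £170.24: sporting goods, under £200.00 → 1.5% → £2.55
LED flashlight £32.24: everything else → 9.5% → £3.06
Jump rope £7.06: sporting goods, under £200.00 → 1.5% → £0.11
Fishing rod £63.38: sporting goods, under £200.00 → 1.5% → £0.95
First-aid kit £34.48: nonprescription drugs → 0% → £0.00
Tennis racket £51.58: sporting goods, under £200.00 → 1.5% → £0.77
Camping tent (2-person) £202.92: sporting goods, £200.00 or more → 11% → £22.32
Subtotal = £575.01; tax = £29.76; total due = £604.77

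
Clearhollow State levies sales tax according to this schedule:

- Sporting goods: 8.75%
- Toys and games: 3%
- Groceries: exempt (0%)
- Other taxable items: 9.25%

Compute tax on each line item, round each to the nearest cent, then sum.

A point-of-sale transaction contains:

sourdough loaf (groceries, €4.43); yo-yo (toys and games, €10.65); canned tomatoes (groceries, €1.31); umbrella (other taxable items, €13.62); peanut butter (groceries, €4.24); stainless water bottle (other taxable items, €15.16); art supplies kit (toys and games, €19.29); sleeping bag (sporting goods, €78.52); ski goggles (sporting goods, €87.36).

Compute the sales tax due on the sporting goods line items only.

€14.51

Sleeping bag €78.52: sporting goods → 8.75% → €6.87
Ski goggles €87.36: sporting goods → 8.75% → €7.64
Tax on sporting goods = €6.87 + €7.64 = €14.51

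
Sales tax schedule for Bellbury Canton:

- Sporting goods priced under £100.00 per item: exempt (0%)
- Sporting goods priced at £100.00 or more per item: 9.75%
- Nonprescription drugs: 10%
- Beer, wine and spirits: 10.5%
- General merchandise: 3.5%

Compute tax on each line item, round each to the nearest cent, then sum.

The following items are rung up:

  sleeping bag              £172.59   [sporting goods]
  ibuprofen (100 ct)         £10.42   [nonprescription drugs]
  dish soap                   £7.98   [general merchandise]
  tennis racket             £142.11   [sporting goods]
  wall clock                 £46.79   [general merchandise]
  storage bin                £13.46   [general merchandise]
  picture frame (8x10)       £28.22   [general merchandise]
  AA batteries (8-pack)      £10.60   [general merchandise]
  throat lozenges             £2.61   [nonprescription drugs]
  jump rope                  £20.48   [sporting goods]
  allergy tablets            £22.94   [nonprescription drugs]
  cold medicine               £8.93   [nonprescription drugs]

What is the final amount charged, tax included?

Sleeping bag £172.59: sporting goods, £100.00 or more → 9.75% → £16.83
Ibuprofen (100 ct) £10.42: nonprescription drugs → 10% → £1.04
Dish soap £7.98: general merchandise → 3.5% → £0.28
Tennis racket £142.11: sporting goods, £100.00 or more → 9.75% → £13.86
Wall clock £46.79: general merchandise → 3.5% → £1.64
Storage bin £13.46: general merchandise → 3.5% → £0.47
Picture frame (8x10) £28.22: general merchandise → 3.5% → £0.99
AA batteries (8-pack) £10.60: general merchandise → 3.5% → £0.37
Throat lozenges £2.61: nonprescription drugs → 10% → £0.26
Jump rope £20.48: sporting goods, under £100.00 → 0% → £0.00
Allergy tablets £22.94: nonprescription drugs → 10% → £2.29
Cold medicine £8.93: nonprescription drugs → 10% → £0.89
Subtotal = £487.13; tax = £38.92; total due = £526.05

£526.05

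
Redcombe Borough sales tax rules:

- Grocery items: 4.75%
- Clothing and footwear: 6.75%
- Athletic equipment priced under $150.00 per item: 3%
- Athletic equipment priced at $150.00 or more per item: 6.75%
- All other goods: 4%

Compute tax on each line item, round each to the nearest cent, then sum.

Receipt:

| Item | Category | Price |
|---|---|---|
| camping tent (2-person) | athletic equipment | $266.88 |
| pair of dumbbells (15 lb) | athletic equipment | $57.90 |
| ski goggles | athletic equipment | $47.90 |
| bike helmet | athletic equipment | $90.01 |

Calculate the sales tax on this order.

Camping tent (2-person) $266.88: athletic equipment, $150.00 or more → 6.75% → $18.01
Pair of dumbbells (15 lb) $57.90: athletic equipment, under $150.00 → 3% → $1.74
Ski goggles $47.90: athletic equipment, under $150.00 → 3% → $1.44
Bike helmet $90.01: athletic equipment, under $150.00 → 3% → $2.70
Total tax = $18.01 + $1.74 + $1.44 + $2.70 = $23.89

$23.89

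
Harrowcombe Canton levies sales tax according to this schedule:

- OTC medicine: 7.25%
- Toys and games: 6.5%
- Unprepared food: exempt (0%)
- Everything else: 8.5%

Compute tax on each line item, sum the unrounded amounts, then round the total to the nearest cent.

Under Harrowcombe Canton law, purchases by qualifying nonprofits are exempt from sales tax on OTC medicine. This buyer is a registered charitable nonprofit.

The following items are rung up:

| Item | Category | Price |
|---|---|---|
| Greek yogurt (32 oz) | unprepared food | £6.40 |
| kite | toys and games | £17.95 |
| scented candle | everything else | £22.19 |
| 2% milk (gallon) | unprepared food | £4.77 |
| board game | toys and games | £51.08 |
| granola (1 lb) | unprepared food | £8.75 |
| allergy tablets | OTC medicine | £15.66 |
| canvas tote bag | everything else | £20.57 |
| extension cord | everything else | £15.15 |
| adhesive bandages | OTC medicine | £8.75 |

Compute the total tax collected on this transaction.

£9.41

Greek yogurt (32 oz) £6.40: unprepared food → 0% → £0.00
Kite £17.95: toys and games → 6.5% → £1.16675
Scented candle £22.19: everything else → 8.5% → £1.88615
2% milk (gallon) £4.77: unprepared food → 0% → £0.00
Board game £51.08: toys and games → 6.5% → £3.3202
Granola (1 lb) £8.75: unprepared food → 0% → £0.00
Allergy tablets £15.66: OTC medicine, buyer-exempt → 0% → £0.00
Canvas tote bag £20.57: everything else → 8.5% → £1.74845
Extension cord £15.15: everything else → 8.5% → £1.28775
Adhesive bandages £8.75: OTC medicine, buyer-exempt → 0% → £0.00
Unrounded tax sum = £9.4093 → £9.41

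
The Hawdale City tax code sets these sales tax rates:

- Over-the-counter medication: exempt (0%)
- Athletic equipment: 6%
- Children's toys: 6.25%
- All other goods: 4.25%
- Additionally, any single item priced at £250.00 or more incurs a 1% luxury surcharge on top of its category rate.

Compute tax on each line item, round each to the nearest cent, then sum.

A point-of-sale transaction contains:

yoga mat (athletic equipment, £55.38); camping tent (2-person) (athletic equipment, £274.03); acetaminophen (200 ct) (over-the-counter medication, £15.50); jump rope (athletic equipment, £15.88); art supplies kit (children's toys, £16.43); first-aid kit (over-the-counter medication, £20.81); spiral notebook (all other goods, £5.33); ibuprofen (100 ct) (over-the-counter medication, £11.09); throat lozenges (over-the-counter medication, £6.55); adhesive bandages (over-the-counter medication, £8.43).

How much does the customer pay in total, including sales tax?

£454.14

Yoga mat £55.38: athletic equipment → 6% → £3.32
Camping tent (2-person) £274.03: athletic equipment → 6% + 1% surcharge = 7% → £19.18
Acetaminophen (200 ct) £15.50: over-the-counter medication → 0% → £0.00
Jump rope £15.88: athletic equipment → 6% → £0.95
Art supplies kit £16.43: children's toys → 6.25% → £1.03
First-aid kit £20.81: over-the-counter medication → 0% → £0.00
Spiral notebook £5.33: all other goods → 4.25% → £0.23
Ibuprofen (100 ct) £11.09: over-the-counter medication → 0% → £0.00
Throat lozenges £6.55: over-the-counter medication → 0% → £0.00
Adhesive bandages £8.43: over-the-counter medication → 0% → £0.00
Subtotal = £429.43; tax = £24.71; total due = £454.14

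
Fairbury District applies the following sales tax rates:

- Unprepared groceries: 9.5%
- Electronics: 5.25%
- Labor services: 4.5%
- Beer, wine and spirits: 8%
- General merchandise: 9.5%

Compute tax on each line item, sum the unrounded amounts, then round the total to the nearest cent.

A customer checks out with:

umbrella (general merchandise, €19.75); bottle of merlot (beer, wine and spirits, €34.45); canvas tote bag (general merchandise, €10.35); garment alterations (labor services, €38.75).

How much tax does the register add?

€7.36

Umbrella €19.75: general merchandise → 9.5% → €1.87625
Bottle of merlot €34.45: beer, wine and spirits → 8% → €2.756
Canvas tote bag €10.35: general merchandise → 9.5% → €0.98325
Garment alterations €38.75: labor services → 4.5% → €1.74375
Unrounded tax sum = €7.35925 → €7.36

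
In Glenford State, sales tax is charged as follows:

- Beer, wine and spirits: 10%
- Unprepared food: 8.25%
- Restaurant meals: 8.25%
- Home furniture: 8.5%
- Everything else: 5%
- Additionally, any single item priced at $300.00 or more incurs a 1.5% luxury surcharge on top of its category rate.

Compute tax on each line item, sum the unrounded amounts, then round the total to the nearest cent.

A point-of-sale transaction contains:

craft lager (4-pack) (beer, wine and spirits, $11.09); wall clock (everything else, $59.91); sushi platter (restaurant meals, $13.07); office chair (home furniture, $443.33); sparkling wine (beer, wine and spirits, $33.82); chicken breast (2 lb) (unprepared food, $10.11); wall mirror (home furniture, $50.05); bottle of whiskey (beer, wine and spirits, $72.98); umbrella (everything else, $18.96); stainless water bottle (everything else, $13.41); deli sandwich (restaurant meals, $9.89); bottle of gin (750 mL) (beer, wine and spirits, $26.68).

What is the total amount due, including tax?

Craft lager (4-pack) $11.09: beer, wine and spirits → 10% → $1.109
Wall clock $59.91: everything else → 5% → $2.9955
Sushi platter $13.07: restaurant meals → 8.25% → $1.078275
Office chair $443.33: home furniture → 8.5% + 1.5% surcharge = 10% → $44.333
Sparkling wine $33.82: beer, wine and spirits → 10% → $3.382
Chicken breast (2 lb) $10.11: unprepared food → 8.25% → $0.834075
Wall mirror $50.05: home furniture → 8.5% → $4.25425
Bottle of whiskey $72.98: beer, wine and spirits → 10% → $7.298
Umbrella $18.96: everything else → 5% → $0.948
Stainless water bottle $13.41: everything else → 5% → $0.6705
Deli sandwich $9.89: restaurant meals → 8.25% → $0.815925
Bottle of gin (750 mL) $26.68: beer, wine and spirits → 10% → $2.668
Subtotal = $763.30; unrounded tax = $70.386525 → $70.39; total due = $833.69

$833.69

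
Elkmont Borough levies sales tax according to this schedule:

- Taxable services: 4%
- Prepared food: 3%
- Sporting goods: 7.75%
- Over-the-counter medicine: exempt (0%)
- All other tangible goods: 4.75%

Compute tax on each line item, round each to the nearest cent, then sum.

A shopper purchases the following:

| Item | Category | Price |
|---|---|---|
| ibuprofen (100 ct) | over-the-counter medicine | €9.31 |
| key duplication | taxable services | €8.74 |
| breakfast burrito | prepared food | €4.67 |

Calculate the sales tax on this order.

€0.49

Ibuprofen (100 ct) €9.31: over-the-counter medicine → 0% → €0.00
Key duplication €8.74: taxable services → 4% → €0.35
Breakfast burrito €4.67: prepared food → 3% → €0.14
Total tax = €0.35 + €0.14 = €0.49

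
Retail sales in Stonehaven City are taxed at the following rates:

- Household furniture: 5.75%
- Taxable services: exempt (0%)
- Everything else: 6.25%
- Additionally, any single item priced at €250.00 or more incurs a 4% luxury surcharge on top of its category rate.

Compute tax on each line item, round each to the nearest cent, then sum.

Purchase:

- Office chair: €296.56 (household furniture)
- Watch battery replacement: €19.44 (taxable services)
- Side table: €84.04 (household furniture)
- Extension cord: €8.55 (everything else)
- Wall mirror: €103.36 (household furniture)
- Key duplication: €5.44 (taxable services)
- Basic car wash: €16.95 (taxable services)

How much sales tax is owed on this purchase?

Office chair €296.56: household furniture → 5.75% + 4% surcharge = 9.75% → €28.91
Watch battery replacement €19.44: taxable services → 0% → €0.00
Side table €84.04: household furniture → 5.75% → €4.83
Extension cord €8.55: everything else → 6.25% → €0.53
Wall mirror €103.36: household furniture → 5.75% → €5.94
Key duplication €5.44: taxable services → 0% → €0.00
Basic car wash €16.95: taxable services → 0% → €0.00
Total tax = €28.91 + €4.83 + €0.53 + €5.94 = €40.21

€40.21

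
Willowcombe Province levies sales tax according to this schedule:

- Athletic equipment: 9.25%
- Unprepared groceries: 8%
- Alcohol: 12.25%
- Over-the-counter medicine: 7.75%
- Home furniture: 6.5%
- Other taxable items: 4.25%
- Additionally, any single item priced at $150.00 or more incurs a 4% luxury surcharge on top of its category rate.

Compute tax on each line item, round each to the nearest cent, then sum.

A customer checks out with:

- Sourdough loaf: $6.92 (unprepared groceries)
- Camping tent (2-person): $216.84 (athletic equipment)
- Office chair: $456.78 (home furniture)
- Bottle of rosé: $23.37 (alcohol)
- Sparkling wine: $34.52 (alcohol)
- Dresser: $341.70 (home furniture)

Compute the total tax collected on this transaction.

Sourdough loaf $6.92: unprepared groceries → 8% → $0.55
Camping tent (2-person) $216.84: athletic equipment → 9.25% + 4% surcharge = 13.25% → $28.73
Office chair $456.78: home furniture → 6.5% + 4% surcharge = 10.5% → $47.96
Bottle of rosé $23.37: alcohol → 12.25% → $2.86
Sparkling wine $34.52: alcohol → 12.25% → $4.23
Dresser $341.70: home furniture → 6.5% + 4% surcharge = 10.5% → $35.88
Total tax = $0.55 + $28.73 + $47.96 + $2.86 + $4.23 + $35.88 = $120.21

$120.21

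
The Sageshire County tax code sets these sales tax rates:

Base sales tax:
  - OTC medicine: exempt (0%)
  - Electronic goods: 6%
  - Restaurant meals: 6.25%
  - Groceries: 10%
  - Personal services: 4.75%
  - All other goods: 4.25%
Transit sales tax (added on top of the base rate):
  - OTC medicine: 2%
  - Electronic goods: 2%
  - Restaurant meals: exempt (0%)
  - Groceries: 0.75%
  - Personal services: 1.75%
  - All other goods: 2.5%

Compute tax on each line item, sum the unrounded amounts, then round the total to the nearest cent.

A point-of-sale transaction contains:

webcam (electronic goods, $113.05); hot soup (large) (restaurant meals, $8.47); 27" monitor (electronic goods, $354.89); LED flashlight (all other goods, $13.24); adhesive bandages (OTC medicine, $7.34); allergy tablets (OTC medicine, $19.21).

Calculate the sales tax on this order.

Webcam $113.05: electronic goods → 6% + 2% transit = 8% → $9.044
Hot soup (large) $8.47: restaurant meals → 6.25% + 0% transit = 6.25% → $0.529375
27" monitor $354.89: electronic goods → 6% + 2% transit = 8% → $28.3912
LED flashlight $13.24: all other goods → 4.25% + 2.5% transit = 6.75% → $0.8937
Adhesive bandages $7.34: OTC medicine → 0% + 2% transit = 2% → $0.1468
Allergy tablets $19.21: OTC medicine → 0% + 2% transit = 2% → $0.3842
Unrounded tax sum = $39.389275 → $39.39

$39.39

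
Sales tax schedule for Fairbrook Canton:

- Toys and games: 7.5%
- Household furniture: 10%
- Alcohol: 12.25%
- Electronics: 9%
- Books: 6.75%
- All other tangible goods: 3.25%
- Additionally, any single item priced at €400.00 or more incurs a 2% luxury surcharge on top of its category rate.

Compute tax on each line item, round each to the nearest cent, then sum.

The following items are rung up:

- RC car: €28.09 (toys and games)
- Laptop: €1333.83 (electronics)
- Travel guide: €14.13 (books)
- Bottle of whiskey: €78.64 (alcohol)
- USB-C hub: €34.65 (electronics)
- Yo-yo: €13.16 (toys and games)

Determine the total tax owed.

€163.52

RC car €28.09: toys and games → 7.5% → €2.11
Laptop €1333.83: electronics → 9% + 2% surcharge = 11% → €146.72
Travel guide €14.13: books → 6.75% → €0.95
Bottle of whiskey €78.64: alcohol → 12.25% → €9.63
USB-C hub €34.65: electronics → 9% → €3.12
Yo-yo €13.16: toys and games → 7.5% → €0.99
Total tax = €2.11 + €146.72 + €0.95 + €9.63 + €3.12 + €0.99 = €163.52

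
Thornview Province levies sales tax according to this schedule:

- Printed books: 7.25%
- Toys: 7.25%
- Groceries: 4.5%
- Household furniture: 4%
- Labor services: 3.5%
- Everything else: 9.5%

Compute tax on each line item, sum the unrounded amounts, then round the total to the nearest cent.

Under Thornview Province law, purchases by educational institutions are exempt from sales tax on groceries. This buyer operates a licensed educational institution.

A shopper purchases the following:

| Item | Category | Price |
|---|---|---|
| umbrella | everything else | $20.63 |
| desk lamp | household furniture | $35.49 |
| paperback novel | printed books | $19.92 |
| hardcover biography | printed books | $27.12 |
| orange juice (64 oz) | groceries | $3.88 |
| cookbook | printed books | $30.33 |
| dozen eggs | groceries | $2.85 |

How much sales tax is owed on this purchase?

Umbrella $20.63: everything else → 9.5% → $1.95985
Desk lamp $35.49: household furniture → 4% → $1.4196
Paperback novel $19.92: printed books → 7.25% → $1.4442
Hardcover biography $27.12: printed books → 7.25% → $1.9662
Orange juice (64 oz) $3.88: groceries, buyer-exempt → 0% → $0.00
Cookbook $30.33: printed books → 7.25% → $2.198925
Dozen eggs $2.85: groceries, buyer-exempt → 0% → $0.00
Unrounded tax sum = $8.988775 → $8.99

$8.99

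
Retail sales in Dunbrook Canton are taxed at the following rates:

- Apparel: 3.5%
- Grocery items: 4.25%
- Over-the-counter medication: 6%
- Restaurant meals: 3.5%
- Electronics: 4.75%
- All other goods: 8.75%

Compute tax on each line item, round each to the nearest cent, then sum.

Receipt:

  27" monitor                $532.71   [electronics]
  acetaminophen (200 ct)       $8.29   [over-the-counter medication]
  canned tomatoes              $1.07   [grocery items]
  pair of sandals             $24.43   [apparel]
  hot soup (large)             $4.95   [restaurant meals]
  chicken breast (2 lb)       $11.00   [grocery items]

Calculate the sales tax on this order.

$27.35

27" monitor $532.71: electronics → 4.75% → $25.30
Acetaminophen (200 ct) $8.29: over-the-counter medication → 6% → $0.50
Canned tomatoes $1.07: grocery items → 4.25% → $0.05
Pair of sandals $24.43: apparel → 3.5% → $0.86
Hot soup (large) $4.95: restaurant meals → 3.5% → $0.17
Chicken breast (2 lb) $11.00: grocery items → 4.25% → $0.47
Total tax = $25.30 + $0.50 + $0.05 + $0.86 + $0.17 + $0.47 = $27.35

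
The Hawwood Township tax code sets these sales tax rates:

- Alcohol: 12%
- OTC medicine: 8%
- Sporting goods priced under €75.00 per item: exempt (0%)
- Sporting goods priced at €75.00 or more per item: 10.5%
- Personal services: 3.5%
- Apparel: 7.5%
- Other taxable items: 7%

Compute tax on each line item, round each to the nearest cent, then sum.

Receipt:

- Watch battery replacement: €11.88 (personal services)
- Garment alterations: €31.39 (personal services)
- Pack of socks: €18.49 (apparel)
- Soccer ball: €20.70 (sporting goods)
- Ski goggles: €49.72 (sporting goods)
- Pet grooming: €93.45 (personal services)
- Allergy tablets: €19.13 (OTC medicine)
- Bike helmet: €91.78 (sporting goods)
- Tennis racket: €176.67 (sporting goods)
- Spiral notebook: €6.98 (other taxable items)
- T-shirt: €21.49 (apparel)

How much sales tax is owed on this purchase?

€38.00

Watch battery replacement €11.88: personal services → 3.5% → €0.42
Garment alterations €31.39: personal services → 3.5% → €1.10
Pack of socks €18.49: apparel → 7.5% → €1.39
Soccer ball €20.70: sporting goods, under €75.00 → 0% → €0.00
Ski goggles €49.72: sporting goods, under €75.00 → 0% → €0.00
Pet grooming €93.45: personal services → 3.5% → €3.27
Allergy tablets €19.13: OTC medicine → 8% → €1.53
Bike helmet €91.78: sporting goods, €75.00 or more → 10.5% → €9.64
Tennis racket €176.67: sporting goods, €75.00 or more → 10.5% → €18.55
Spiral notebook €6.98: other taxable items → 7% → €0.49
T-shirt €21.49: apparel → 7.5% → €1.61
Total tax = €0.42 + €1.10 + €1.39 + €3.27 + €1.53 + €9.64 + €18.55 + €0.49 + €1.61 = €38.00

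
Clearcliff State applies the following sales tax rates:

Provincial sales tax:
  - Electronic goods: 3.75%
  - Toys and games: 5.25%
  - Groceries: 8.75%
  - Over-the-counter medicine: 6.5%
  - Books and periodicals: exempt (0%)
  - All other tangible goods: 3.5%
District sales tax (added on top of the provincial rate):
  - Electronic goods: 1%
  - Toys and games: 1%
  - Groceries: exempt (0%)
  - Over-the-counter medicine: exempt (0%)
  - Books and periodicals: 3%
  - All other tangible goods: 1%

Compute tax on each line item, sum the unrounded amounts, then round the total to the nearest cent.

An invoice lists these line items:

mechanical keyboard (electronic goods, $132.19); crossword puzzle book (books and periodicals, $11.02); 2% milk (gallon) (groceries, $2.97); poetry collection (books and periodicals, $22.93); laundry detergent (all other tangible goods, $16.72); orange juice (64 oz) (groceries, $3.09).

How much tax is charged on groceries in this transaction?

2% milk (gallon) $2.97: groceries → 8.75% + 0% district = 8.75% → $0.259875
Orange juice (64 oz) $3.09: groceries → 8.75% + 0% district = 8.75% → $0.270375
Tax on groceries: unrounded sum = $0.53025 → $0.53

$0.53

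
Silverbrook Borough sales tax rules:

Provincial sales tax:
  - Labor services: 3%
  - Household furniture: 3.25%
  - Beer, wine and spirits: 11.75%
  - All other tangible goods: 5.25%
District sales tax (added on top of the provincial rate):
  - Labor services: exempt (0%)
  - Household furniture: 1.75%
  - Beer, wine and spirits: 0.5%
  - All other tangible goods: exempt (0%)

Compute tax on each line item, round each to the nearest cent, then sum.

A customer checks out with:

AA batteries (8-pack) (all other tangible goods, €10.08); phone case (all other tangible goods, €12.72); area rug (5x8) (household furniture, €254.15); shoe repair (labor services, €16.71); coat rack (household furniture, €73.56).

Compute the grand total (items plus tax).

€385.31

AA batteries (8-pack) €10.08: all other tangible goods → 5.25% + 0% district = 5.25% → €0.53
Phone case €12.72: all other tangible goods → 5.25% + 0% district = 5.25% → €0.67
Area rug (5x8) €254.15: household furniture → 3.25% + 1.75% district = 5% → €12.71
Shoe repair €16.71: labor services → 3% + 0% district = 3% → €0.50
Coat rack €73.56: household furniture → 3.25% + 1.75% district = 5% → €3.68
Subtotal = €367.22; tax = €18.09; total due = €385.31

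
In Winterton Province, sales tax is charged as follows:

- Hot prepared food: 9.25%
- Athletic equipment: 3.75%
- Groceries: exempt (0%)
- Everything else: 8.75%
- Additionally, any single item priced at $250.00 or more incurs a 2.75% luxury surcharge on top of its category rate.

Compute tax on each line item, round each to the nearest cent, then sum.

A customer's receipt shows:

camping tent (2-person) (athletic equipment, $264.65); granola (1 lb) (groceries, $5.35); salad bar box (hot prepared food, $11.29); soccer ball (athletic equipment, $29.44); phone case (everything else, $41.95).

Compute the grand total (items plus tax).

$375.69

Camping tent (2-person) $264.65: athletic equipment → 3.75% + 2.75% surcharge = 6.5% → $17.20
Granola (1 lb) $5.35: groceries → 0% → $0.00
Salad bar box $11.29: hot prepared food → 9.25% → $1.04
Soccer ball $29.44: athletic equipment → 3.75% → $1.10
Phone case $41.95: everything else → 8.75% → $3.67
Subtotal = $352.68; tax = $23.01; total due = $375.69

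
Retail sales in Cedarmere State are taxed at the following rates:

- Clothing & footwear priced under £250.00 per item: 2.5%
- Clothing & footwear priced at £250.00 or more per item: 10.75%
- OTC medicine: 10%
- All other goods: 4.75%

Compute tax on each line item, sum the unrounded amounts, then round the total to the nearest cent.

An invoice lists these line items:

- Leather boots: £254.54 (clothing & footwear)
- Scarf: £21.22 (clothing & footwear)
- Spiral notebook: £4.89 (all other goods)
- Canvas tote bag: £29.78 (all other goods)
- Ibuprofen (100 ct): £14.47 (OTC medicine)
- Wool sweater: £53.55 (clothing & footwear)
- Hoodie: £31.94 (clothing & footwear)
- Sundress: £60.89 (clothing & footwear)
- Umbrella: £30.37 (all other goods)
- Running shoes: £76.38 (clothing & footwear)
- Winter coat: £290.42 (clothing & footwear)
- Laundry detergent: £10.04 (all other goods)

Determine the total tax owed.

£69.70

Leather boots £254.54: clothing & footwear, £250.00 or more → 10.75% → £27.36305
Scarf £21.22: clothing & footwear, under £250.00 → 2.5% → £0.5305
Spiral notebook £4.89: all other goods → 4.75% → £0.232275
Canvas tote bag £29.78: all other goods → 4.75% → £1.41455
Ibuprofen (100 ct) £14.47: OTC medicine → 10% → £1.447
Wool sweater £53.55: clothing & footwear, under £250.00 → 2.5% → £1.33875
Hoodie £31.94: clothing & footwear, under £250.00 → 2.5% → £0.7985
Sundress £60.89: clothing & footwear, under £250.00 → 2.5% → £1.52225
Umbrella £30.37: all other goods → 4.75% → £1.442575
Running shoes £76.38: clothing & footwear, under £250.00 → 2.5% → £1.9095
Winter coat £290.42: clothing & footwear, £250.00 or more → 10.75% → £31.22015
Laundry detergent £10.04: all other goods → 4.75% → £0.4769
Unrounded tax sum = £69.696 → £69.70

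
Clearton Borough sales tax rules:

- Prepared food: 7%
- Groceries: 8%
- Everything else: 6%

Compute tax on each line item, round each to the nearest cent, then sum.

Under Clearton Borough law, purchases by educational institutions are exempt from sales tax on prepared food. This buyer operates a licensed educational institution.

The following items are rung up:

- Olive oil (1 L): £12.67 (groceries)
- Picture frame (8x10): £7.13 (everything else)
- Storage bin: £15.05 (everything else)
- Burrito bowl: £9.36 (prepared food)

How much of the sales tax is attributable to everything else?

Picture frame (8x10) £7.13: everything else → 6% → £0.43
Storage bin £15.05: everything else → 6% → £0.90
Tax on everything else = £0.43 + £0.90 = £1.33

£1.33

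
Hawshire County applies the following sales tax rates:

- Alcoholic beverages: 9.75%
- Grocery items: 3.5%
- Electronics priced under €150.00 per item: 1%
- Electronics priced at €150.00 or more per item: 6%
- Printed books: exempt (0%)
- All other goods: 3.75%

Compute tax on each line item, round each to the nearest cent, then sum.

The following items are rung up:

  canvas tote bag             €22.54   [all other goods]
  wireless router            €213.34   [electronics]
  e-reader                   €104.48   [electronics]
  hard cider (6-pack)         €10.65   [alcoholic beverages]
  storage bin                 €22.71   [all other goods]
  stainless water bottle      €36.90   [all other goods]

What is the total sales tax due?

€17.96

Canvas tote bag €22.54: all other goods → 3.75% → €0.85
Wireless router €213.34: electronics, €150.00 or more → 6% → €12.80
E-reader €104.48: electronics, under €150.00 → 1% → €1.04
Hard cider (6-pack) €10.65: alcoholic beverages → 9.75% → €1.04
Storage bin €22.71: all other goods → 3.75% → €0.85
Stainless water bottle €36.90: all other goods → 3.75% → €1.38
Total tax = €0.85 + €12.80 + €1.04 + €1.04 + €0.85 + €1.38 = €17.96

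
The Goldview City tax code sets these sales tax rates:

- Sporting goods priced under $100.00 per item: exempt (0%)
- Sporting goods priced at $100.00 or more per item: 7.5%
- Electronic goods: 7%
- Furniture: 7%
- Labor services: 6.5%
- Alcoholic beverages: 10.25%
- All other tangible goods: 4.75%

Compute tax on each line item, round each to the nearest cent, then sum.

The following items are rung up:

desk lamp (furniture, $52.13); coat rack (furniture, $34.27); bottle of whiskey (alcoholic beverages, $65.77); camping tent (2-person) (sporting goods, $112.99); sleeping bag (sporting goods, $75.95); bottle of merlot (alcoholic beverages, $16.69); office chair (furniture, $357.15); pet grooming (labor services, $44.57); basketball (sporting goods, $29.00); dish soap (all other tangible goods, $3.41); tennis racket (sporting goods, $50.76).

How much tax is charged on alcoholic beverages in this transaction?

$8.45

Bottle of whiskey $65.77: alcoholic beverages → 10.25% → $6.74
Bottle of merlot $16.69: alcoholic beverages → 10.25% → $1.71
Tax on alcoholic beverages = $6.74 + $1.71 = $8.45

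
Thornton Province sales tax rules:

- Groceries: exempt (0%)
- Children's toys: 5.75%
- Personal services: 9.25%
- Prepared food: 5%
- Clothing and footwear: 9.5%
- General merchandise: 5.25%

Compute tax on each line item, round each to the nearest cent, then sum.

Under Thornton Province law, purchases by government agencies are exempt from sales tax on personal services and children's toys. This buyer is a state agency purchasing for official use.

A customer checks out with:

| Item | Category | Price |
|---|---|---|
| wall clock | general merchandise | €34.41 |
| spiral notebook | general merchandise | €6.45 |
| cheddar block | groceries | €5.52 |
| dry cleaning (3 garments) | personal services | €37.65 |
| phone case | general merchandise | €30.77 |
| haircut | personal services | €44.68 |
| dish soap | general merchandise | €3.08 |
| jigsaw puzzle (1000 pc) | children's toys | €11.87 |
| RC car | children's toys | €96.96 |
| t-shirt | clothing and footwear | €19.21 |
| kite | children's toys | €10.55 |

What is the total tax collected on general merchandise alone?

€3.93

Wall clock €34.41: general merchandise → 5.25% → €1.81
Spiral notebook €6.45: general merchandise → 5.25% → €0.34
Phone case €30.77: general merchandise → 5.25% → €1.62
Dish soap €3.08: general merchandise → 5.25% → €0.16
Tax on general merchandise = €1.81 + €0.34 + €1.62 + €0.16 = €3.93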